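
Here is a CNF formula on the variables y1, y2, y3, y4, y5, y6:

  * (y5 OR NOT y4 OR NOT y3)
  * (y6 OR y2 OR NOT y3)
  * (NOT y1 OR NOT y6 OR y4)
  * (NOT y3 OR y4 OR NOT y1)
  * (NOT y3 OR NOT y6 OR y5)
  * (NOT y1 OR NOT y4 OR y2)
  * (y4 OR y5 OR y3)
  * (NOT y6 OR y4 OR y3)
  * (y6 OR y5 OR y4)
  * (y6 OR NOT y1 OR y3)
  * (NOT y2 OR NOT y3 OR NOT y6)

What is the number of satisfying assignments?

17

Split on y3, then y4.
  y3=1, y4=1: remaining (y1,y2,y5,y6) ∈ {(0,0,1,1); (0,1,1,0); (1,1,1,0)} — 3.
  y3=1, y4=0: remaining (y1,y2,y5,y6) ∈ {(0,0,1,1); (0,1,1,0)} — 2.
  y3=0, y4=1: y5 free; 5 ways for (y1,y2,y6) × 2^1 = 10.
  y3=0, y4=0: remaining (y1,y2,y5,y6) ∈ {(0,0,1,0); (0,1,1,0)} — 2.
Total: 3 + 2 + 10 + 2 = 17.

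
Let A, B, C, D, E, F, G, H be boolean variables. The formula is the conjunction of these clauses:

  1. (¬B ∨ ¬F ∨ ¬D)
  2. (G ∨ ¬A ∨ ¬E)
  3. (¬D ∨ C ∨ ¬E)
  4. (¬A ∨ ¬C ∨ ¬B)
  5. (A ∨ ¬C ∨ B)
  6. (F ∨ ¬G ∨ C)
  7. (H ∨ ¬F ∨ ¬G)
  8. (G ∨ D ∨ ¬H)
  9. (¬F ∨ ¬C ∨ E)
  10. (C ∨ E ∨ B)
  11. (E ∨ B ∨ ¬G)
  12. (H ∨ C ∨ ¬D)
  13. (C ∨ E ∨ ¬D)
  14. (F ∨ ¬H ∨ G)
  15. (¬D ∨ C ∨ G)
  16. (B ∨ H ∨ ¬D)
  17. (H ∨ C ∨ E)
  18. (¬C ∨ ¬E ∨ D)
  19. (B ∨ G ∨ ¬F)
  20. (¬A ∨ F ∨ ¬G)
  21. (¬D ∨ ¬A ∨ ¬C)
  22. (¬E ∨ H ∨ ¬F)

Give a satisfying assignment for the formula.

A = True, B = True, C = False, D = False, E = True, F = True, G = True, H = True

Check each clause:
  1. (¬F ∨ ¬B ∨ ¬D) — ¬D is true.
  2. (¬A ∨ G ∨ ¬E) — G is true.
  3. (¬E ∨ ¬D ∨ C) — ¬D is true.
  4. (¬A ∨ ¬B ∨ ¬C) — ¬C is true.
  5. (B ∨ A ∨ ¬C) — A is true.
  6. (¬G ∨ C ∨ F) — F is true.
  7. (H ∨ ¬F ∨ ¬G) — H is true.
  8. (G ∨ ¬H ∨ D) — G is true.
  9. (E ∨ ¬C ∨ ¬F) — ¬C is true.
  10. (B ∨ E ∨ C) — B is true.
  11. (B ∨ ¬G ∨ E) — B is true.
  12. (C ∨ H ∨ ¬D) — H is true.
  13. (C ∨ E ∨ ¬D) — ¬D is true.
  14. (¬H ∨ G ∨ F) — F is true.
  15. (G ∨ C ∨ ¬D) — ¬D is true.
  16. (¬D ∨ H ∨ B) — H is true.
  17. (E ∨ H ∨ C) — H is true.
  18. (¬E ∨ D ∨ ¬C) — ¬C is true.
  19. (G ∨ B ∨ ¬F) — B is true.
  20. (F ∨ ¬A ∨ ¬G) — F is true.
  21. (¬D ∨ ¬C ∨ ¬A) — ¬D is true.
  22. (¬E ∨ ¬F ∨ H) — H is true.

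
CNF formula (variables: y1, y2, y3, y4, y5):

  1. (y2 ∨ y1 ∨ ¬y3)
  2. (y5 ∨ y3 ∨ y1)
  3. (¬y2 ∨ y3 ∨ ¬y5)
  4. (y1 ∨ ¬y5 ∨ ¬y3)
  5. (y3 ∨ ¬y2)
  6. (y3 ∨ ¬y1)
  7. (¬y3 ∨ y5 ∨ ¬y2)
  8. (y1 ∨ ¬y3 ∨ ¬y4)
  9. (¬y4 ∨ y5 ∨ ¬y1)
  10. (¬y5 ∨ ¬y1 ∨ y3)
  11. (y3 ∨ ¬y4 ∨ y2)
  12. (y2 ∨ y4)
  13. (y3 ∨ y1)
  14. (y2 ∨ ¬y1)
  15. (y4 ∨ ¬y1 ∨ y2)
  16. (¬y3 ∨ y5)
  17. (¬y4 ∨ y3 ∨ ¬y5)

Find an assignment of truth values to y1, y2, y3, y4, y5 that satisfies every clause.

y1=1, y2=1, y3=1, y4=1, y5=1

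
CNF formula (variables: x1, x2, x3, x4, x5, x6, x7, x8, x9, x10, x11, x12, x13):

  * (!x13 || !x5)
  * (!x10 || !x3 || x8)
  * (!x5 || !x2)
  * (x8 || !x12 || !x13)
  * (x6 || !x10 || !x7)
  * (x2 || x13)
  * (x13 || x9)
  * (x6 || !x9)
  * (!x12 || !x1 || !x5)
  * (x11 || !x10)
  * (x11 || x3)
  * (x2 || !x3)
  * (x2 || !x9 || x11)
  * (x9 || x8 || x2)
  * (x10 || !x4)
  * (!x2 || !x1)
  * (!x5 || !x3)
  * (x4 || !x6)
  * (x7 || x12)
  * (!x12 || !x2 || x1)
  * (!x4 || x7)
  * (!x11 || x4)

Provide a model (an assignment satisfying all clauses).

x1 = 1  x2 = 0  x3 = 0  x4 = 1  x5 = 0  x6 = 1  x7 = 1  x8 = 1  x9 = 0  x10 = 1  x11 = 1  x12 = 1  x13 = 1

Check each clause:
  1. (!x5 || !x13) — !x5 is true.
  2. (x8 || !x10 || !x3) — x8 is true.
  3. (!x2 || !x5) — !x5 is true.
  4. (x8 || !x13 || !x12) — x8 is true.
  5. (x6 || !x7 || !x10) — x6 is true.
  6. (x13 || x2) — x13 is true.
  7. (x13 || x9) — x13 is true.
  8. (x6 || !x9) — x6 is true.
  9. (!x12 || !x5 || !x1) — !x5 is true.
  10. (x11 || !x10) — x11 is true.
  11. (x3 || x11) — x11 is true.
  12. (!x3 || x2) — !x3 is true.
  13. (x2 || x11 || !x9) — x11 is true.
  14. (x9 || x2 || x8) — x8 is true.
  15. (!x4 || x10) — x10 is true.
  16. (!x1 || !x2) — !x2 is true.
  17. (!x5 || !x3) — !x5 is true.
  18. (x4 || !x6) — x4 is true.
  19. (x12 || x7) — x12 is true.
  20. (x1 || !x12 || !x2) — x1 is true.
  21. (!x4 || x7) — x7 is true.
  22. (x4 || !x11) — x4 is true.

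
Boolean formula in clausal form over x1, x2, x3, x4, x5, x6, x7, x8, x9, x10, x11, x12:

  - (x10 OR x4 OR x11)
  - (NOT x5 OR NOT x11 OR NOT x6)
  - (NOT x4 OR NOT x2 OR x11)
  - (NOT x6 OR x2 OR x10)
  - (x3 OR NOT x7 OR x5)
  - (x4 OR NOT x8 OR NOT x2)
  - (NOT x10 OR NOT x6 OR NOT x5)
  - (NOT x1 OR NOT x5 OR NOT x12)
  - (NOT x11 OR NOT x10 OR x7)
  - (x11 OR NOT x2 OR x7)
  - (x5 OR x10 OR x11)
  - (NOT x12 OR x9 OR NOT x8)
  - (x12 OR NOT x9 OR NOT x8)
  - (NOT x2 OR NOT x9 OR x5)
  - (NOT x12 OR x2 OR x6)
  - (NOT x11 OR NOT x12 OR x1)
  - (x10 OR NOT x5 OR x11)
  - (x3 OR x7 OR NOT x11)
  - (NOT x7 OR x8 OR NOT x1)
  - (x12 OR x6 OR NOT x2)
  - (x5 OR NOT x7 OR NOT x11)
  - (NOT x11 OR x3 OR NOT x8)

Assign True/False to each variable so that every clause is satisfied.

Try x1 = True.
Branch on x2: take x2 = False.
Set x3 = False and propagate.
The remaining clauses are satisfied by x4 = False, x5 = False, x6 = False, x7 = False, x8 = True, x9 = False, x10 = True, x11 = False, x12 = False.

x1 = T, x2 = F, x3 = F, x4 = F, x5 = F, x6 = F, x7 = F, x8 = T, x9 = F, x10 = T, x11 = F, x12 = F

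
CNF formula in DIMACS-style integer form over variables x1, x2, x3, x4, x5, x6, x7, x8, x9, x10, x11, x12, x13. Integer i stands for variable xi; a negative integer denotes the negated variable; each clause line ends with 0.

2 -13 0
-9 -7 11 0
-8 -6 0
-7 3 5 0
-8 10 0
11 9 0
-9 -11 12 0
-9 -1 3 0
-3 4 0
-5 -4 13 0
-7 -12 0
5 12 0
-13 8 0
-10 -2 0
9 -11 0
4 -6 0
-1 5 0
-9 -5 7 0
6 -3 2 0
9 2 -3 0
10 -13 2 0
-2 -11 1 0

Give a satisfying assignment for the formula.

Set x1 = False and propagate.
The remaining clauses are satisfied by x2 = False, x3 = False, x4 = True, x5 = False, x6 = True, x7 = False, x8 = False, x9 = True, x10 = True, x11 = False, x12 = True, x13 = False.

x1=False  x2=False  x3=False  x4=True  x5=False  x6=True  x7=False  x8=False  x9=True  x10=True  x11=False  x12=True  x13=False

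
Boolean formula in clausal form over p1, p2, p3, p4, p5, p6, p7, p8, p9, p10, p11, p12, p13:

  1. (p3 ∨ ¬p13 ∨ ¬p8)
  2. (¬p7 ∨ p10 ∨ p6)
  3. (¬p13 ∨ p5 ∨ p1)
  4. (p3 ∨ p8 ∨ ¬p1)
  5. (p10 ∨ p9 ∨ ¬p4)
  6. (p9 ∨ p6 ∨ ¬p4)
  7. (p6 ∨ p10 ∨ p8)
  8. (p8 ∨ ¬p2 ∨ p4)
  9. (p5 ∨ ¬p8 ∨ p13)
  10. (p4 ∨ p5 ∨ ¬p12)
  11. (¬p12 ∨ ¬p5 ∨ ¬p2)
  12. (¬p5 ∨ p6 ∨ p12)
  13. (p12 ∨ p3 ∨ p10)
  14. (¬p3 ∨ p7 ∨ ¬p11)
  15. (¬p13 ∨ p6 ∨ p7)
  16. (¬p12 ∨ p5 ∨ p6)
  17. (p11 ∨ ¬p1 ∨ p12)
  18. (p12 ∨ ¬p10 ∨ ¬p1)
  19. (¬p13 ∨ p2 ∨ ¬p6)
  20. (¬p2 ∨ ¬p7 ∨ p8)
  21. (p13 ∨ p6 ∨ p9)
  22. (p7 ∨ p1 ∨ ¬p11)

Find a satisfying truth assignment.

p1=0, p2=0, p3=1, p4=0, p5=1, p6=0, p7=0, p8=1, p9=1, p10=1, p11=0, p12=1, p13=0

Pure literal: p9 appears only positively; assign p9 = True.
Branch on p1: take p1 = False.
Set p2 = False and propagate.
Try p3 = True.
The remaining clauses are satisfied by p4 = False, p5 = True, p6 = False, p7 = False, p8 = True, p10 = True, p11 = False, p12 = True, p13 = False.
Every clause has at least one true literal under this assignment.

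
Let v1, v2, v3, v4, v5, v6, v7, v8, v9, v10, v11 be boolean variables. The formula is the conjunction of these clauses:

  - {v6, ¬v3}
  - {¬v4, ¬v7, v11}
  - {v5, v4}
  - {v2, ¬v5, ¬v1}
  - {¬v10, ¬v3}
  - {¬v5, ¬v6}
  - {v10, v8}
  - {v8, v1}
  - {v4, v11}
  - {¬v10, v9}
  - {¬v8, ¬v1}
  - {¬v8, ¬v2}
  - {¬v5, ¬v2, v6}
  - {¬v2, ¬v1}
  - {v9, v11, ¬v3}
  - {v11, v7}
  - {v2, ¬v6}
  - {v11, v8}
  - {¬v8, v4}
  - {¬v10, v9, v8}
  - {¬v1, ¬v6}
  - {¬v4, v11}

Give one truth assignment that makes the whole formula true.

Pure literal: v3 appears only negated; assign v3 = False.
Pure literal: v11 appears only positively; assign v11 = True.
Branch on v1: take v1 = False.
  then v8 is forced to True.
  then v2 is forced to False.
  then v6 is forced to False.
  then v4 is forced to True.
Branch on v9: take v9 = False.
  then v10 is forced to False.
v5, v7 are now unconstrained; take v5 = True, v7 = True.

v1=0, v2=0, v3=0, v4=1, v5=1, v6=0, v7=1, v8=1, v9=0, v10=0, v11=1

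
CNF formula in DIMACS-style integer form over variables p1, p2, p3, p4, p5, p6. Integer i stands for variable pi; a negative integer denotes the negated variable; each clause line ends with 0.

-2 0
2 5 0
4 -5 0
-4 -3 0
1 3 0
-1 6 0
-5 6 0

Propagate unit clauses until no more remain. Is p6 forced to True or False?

True

Unit clause (~p2) sets p2 = False.
(p5 | p2) with p2 = False leaves only p5, so p5 = True.
(~p5 | p4): since p5 = True, the clause reduces to (p4). p4 = True.
(~p4 | ~p3): since p4 = True, the clause reduces to (~p3). p3 = False.
From (p1 | p3) and p3 = False: p1 = True.
From (p6 | ~p1) and p1 = True: p6 = True.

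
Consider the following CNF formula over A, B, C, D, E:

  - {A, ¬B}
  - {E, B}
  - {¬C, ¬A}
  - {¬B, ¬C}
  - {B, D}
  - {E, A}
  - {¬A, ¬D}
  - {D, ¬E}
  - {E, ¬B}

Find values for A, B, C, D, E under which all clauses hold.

C occurs only negated in the remaining clauses — set C = False.
Set A = False and propagate.
  then B is forced to False.
  then E is forced to True.
  then D is forced to True.
Check each clause:
  1. {A, ¬B} — ¬B is true.
  2. {E, B} — E is true.
  3. {¬C, ¬A} — ¬C is true.
  4. {¬B, ¬C} — ¬C is true.
  5. {B, D} — D is true.
  6. {E, A} — E is true.
  7. {¬D, ¬A} — ¬A is true.
  8. {¬E, D} — D is true.
  9. {E, ¬B} — E is true.

A = F  B = F  C = F  D = T  E = T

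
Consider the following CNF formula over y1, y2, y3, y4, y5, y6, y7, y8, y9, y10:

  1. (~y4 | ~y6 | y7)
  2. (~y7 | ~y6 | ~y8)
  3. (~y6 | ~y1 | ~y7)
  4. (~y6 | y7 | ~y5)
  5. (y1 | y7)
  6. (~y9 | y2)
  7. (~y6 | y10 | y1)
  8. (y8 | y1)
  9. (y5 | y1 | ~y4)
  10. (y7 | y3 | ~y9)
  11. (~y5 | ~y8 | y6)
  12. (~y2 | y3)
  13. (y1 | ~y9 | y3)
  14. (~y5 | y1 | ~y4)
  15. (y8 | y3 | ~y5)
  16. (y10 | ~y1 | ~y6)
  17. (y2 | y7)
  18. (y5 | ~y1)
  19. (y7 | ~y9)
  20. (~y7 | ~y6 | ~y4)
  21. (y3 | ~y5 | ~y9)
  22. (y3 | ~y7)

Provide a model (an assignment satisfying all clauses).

y1=True, y2=False, y3=True, y4=True, y5=True, y6=False, y7=True, y8=False, y9=False, y10=True

Check each clause:
  1. (~y4 | y7 | ~y6) — ~y6 is true.
  2. (~y8 | ~y7 | ~y6) — ~y8 is true.
  3. (~y7 | ~y6 | ~y1) — ~y6 is true.
  4. (~y6 | ~y5 | y7) — ~y6 is true.
  5. (y7 | y1) — y1 is true.
  6. (y2 | ~y9) — ~y9 is true.
  7. (y10 | y1 | ~y6) — y1 is true.
  8. (y1 | y8) — y1 is true.
  9. (~y4 | y1 | y5) — y1 is true.
  10. (y3 | ~y9 | y7) — y3 is true.
  11. (~y5 | ~y8 | y6) — ~y8 is true.
  12. (y3 | ~y2) — y3 is true.
  13. (~y9 | y1 | y3) — y1 is true.
  14. (~y4 | y1 | ~y5) — y1 is true.
  15. (~y5 | y8 | y3) — y3 is true.
  16. (y10 | ~y1 | ~y6) — y10 is true.
  17. (y2 | y7) — y7 is true.
  18. (~y1 | y5) — y5 is true.
  19. (~y9 | y7) — y7 is true.
  20. (~y4 | ~y6 | ~y7) — ~y6 is true.
  21. (y3 | ~y9 | ~y5) — y3 is true.
  22. (~y7 | y3) — y3 is true.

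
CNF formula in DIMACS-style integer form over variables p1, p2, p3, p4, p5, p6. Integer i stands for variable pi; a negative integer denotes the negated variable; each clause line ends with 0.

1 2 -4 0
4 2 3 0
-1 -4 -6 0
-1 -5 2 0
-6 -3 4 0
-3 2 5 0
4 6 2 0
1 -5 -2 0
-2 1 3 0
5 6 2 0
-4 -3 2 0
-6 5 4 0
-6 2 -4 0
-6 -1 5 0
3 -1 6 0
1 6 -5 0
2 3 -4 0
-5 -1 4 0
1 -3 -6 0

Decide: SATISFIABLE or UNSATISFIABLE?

SATISFIABLE

Set p1 = False and propagate.
Try p2 = True.
  then p5 is forced to False.
  then p3 is forced to True.
  then p6 is forced to False.
p4 is now unconstrained; take p4 = False.
So p1=F, p2=T, p3=T, p4=F, p5=F, p6=F is a satisfying assignment.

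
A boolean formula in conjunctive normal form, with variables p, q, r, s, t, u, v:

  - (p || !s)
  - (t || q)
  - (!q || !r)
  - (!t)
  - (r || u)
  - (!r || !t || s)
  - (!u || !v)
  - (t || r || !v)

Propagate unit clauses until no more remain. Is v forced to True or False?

False

(!t) stands alone — t = False.
In (t || q), t is now false; q must hold, so q = True.
In (!r || !q), !q is now false; !r must hold, so r = False.
In (u || r), r is now false; u must hold, so u = True.
(!v || !u) with u = True leaves only !v, so v = False.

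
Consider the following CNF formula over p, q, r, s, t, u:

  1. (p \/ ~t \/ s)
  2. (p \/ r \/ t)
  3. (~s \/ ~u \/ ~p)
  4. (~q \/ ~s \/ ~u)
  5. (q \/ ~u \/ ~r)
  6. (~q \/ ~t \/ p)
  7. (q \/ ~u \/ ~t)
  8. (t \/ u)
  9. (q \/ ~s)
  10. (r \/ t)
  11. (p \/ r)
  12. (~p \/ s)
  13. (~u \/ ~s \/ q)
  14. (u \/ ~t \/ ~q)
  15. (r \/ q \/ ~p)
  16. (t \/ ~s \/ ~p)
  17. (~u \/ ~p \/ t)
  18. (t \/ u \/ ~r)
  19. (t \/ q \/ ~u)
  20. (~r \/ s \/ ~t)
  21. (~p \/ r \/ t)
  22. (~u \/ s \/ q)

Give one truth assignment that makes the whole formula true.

p=F, q=T, r=T, s=F, t=F, u=T

Branch on p: take p = False.
  then r is forced to True.
For the remaining variables, q = True, s = False, t = False, u = True works.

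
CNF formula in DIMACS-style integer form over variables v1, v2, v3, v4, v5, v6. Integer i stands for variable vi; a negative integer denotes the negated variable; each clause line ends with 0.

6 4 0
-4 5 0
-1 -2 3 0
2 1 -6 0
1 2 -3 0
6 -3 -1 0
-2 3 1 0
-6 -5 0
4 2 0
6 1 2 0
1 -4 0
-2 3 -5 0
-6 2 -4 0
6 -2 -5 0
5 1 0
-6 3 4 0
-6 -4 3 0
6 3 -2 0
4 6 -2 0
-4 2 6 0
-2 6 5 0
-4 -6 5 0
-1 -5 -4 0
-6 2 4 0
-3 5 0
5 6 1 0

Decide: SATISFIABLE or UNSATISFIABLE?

v6 = True:
  propagation gives v5=False, v4=False, v2=True, v1=True; an empty clause results — contradiction.
v6 = False:
  propagation gives v4=True, v5=True, v1=True; an empty clause results — contradiction.
Every branch closes, so no satisfying assignment exists.

UNSATISFIABLE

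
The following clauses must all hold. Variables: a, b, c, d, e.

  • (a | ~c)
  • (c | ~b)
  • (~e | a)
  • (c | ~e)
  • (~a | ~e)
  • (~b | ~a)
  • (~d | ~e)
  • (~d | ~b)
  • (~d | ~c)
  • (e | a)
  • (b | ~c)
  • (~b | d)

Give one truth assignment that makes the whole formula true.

a=True  b=False  c=False  d=True  e=False

Check each clause:
  1. (a | ~c) — a is true.
  2. (c | ~b) — ~b is true.
  3. (a | ~e) — a is true.
  4. (~e | c) — ~e is true.
  5. (~e | ~a) — ~e is true.
  6. (~b | ~a) — ~b is true.
  7. (~d | ~e) — ~e is true.
  8. (~b | ~d) — ~b is true.
  9. (~c | ~d) — ~c is true.
  10. (a | e) — a is true.
  11. (~c | b) — ~c is true.
  12. (d | ~b) — d is true.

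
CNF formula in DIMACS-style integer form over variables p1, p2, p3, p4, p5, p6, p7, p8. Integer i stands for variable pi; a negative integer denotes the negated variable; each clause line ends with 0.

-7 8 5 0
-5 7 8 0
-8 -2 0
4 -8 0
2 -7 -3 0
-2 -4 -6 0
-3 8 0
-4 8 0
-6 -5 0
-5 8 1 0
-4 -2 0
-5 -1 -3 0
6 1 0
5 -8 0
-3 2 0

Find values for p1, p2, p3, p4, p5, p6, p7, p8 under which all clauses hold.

Pure literal: p3 appears only negated; assign p3 = False.
Set p1 = True and propagate.
For the remaining variables, p2 = True, p4 = False, p5 = False, p6 = False, p7 = False, p8 = False works.
Every clause has at least one true literal under this assignment.

p1=T, p2=T, p3=F, p4=F, p5=F, p6=F, p7=F, p8=F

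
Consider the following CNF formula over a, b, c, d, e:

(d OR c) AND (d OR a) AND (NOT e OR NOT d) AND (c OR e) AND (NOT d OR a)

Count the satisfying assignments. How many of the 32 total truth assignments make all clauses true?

6

Satisfying assignments:
  a=1 b=0 c=1 d=0 e=0
  a=1 b=0 c=1 d=0 e=1
  a=1 b=0 c=1 d=1 e=0
  a=1 b=1 c=1 d=0 e=0
  a=1 b=1 c=1 d=0 e=1
  a=1 b=1 c=1 d=1 e=0
That's 6 in total.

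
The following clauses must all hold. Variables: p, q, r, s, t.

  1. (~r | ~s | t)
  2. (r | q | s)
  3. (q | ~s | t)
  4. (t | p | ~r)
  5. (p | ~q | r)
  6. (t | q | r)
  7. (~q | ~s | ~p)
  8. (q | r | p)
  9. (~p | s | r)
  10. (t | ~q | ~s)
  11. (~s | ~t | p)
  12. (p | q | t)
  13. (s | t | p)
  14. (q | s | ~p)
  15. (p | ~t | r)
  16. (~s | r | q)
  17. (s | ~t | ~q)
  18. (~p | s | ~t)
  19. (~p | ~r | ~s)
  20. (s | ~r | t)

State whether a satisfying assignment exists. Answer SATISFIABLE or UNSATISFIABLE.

SATISFIABLE

Branch on p: take p = False.
Set q = False and propagate.
  then r is forced to True.
  then t is forced to True.
  then s is forced to False.
So p = False, q = False, r = True, s = False, t = True is a satisfying assignment.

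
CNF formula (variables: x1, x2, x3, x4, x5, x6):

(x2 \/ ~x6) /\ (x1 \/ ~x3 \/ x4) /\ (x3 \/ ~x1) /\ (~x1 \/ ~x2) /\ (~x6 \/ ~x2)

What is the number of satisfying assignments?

16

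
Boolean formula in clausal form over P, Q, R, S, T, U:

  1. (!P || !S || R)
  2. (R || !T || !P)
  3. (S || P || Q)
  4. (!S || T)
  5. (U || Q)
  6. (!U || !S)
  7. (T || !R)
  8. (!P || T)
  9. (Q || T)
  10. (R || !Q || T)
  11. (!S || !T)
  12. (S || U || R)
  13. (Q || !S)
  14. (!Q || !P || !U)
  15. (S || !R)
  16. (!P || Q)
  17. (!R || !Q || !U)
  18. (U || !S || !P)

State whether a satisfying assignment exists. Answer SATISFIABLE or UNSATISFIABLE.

Set P = False and propagate.
Set Q = True and propagate.
Try R = False.
  then T is forced to True.
  then S is forced to False.
  then U is forced to True.
So P = F, Q = T, R = F, S = F, T = T, U = T is a satisfying assignment.

SATISFIABLE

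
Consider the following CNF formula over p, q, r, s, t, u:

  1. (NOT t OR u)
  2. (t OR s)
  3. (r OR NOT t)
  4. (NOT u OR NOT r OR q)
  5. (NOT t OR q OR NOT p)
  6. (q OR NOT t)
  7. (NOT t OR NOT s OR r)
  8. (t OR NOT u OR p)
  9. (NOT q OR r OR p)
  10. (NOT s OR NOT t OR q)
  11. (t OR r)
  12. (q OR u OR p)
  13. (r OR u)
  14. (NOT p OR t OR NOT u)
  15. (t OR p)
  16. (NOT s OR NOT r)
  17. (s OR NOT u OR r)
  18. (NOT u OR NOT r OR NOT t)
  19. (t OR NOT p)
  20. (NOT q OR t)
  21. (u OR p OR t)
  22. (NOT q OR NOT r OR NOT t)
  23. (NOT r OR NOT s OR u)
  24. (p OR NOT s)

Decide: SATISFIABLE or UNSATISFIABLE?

t = True:
  propagation gives u=True, r=True; an empty clause results — contradiction.
t = False:
  propagation gives s=True, r=True; an empty clause results — contradiction.
Every branch closes, so no satisfying assignment exists.

UNSATISFIABLE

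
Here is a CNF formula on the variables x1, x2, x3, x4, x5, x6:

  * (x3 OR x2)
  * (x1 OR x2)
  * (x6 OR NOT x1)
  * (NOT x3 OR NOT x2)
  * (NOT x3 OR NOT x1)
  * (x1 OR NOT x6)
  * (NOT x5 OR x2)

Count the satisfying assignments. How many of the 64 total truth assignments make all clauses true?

8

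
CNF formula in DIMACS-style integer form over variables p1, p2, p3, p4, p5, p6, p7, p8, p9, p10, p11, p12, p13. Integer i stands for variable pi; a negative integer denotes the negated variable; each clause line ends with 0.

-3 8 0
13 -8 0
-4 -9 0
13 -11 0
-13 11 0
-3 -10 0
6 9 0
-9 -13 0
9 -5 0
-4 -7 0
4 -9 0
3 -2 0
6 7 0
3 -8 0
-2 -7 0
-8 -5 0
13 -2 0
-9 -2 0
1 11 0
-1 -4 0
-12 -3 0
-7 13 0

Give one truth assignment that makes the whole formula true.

p1 = F, p2 = T, p3 = T, p4 = T, p5 = F, p6 = T, p7 = F, p8 = T, p9 = F, p10 = F, p11 = T, p12 = F, p13 = T

Check each clause:
  1. (!p3 || p8) — p8 is true.
  2. (p13 || !p8) — p13 is true.
  3. (!p9 || !p4) — !p9 is true.
  4. (!p11 || p13) — p13 is true.
  5. (p11 || !p13) — p11 is true.
  6. (!p3 || !p10) — !p10 is true.
  7. (p9 || p6) — p6 is true.
  8. (!p13 || !p9) — !p9 is true.
  9. (!p5 || p9) — !p5 is true.
  10. (!p4 || !p7) — !p7 is true.
  11. (p4 || !p9) — p4 is true.
  12. (p3 || !p2) — p3 is true.
  13. (p6 || p7) — p6 is true.
  14. (p3 || !p8) — p3 is true.
  15. (!p2 || !p7) — !p7 is true.
  16. (!p8 || !p5) — !p5 is true.
  17. (!p2 || p13) — p13 is true.
  18. (!p9 || !p2) — !p9 is true.
  19. (p11 || p1) — p11 is true.
  20. (!p4 || !p1) — !p1 is true.
  21. (!p12 || !p3) — !p12 is true.
  22. (p13 || !p7) — !p7 is true.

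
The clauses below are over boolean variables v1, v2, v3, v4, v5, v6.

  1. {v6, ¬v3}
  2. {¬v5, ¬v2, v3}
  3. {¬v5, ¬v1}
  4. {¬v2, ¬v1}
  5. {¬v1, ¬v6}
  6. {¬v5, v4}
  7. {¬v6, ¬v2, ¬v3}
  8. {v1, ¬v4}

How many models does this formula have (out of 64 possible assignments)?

7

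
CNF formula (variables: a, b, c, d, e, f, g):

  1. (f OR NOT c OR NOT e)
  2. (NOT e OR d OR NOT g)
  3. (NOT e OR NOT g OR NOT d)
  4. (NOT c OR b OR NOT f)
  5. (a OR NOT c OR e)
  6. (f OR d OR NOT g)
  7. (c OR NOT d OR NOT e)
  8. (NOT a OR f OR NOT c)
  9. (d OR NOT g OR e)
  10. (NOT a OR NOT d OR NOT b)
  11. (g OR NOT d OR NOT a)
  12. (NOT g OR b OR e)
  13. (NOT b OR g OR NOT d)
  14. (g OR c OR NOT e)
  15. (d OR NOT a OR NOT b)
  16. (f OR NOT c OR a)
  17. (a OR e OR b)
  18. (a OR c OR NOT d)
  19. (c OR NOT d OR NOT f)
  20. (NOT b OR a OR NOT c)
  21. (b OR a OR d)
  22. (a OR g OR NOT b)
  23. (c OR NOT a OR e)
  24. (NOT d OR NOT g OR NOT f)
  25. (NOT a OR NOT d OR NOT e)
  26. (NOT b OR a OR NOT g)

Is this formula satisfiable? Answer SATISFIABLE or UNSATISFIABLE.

UNSATISFIABLE

a = True:
  d = True:
    propagation gives b=False, g=True, e=False; an empty clause results — contradiction.
  d = False:
    e = True:
      propagation gives g=False, c=True, f=True; contradiction.
    e = False:
      propagation gives g=False, c=True, f=False; contradiction.
a = False:
  d = True:
    propagation gives c=True, e=True, f=True, g=False; an empty clause results — contradiction.
  d = False:
    propagation gives b=True, c=False, g=True; an empty clause results — contradiction.
Every branch closes, so no satisfying assignment exists.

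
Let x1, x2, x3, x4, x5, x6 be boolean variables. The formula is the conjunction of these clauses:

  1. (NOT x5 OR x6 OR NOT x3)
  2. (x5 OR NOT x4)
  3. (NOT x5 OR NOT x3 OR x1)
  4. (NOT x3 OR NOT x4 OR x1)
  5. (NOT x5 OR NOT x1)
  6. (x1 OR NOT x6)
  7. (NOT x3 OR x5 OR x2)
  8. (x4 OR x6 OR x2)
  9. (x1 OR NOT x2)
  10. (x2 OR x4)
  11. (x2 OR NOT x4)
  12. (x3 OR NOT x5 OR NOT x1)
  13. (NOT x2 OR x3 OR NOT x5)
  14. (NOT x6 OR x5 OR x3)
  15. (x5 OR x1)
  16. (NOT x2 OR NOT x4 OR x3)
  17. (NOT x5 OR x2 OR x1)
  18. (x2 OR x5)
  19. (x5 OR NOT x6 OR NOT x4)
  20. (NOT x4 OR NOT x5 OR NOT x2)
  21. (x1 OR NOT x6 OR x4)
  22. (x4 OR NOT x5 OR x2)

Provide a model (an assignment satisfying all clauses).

x1=T, x2=T, x3=T, x4=F, x5=F, x6=F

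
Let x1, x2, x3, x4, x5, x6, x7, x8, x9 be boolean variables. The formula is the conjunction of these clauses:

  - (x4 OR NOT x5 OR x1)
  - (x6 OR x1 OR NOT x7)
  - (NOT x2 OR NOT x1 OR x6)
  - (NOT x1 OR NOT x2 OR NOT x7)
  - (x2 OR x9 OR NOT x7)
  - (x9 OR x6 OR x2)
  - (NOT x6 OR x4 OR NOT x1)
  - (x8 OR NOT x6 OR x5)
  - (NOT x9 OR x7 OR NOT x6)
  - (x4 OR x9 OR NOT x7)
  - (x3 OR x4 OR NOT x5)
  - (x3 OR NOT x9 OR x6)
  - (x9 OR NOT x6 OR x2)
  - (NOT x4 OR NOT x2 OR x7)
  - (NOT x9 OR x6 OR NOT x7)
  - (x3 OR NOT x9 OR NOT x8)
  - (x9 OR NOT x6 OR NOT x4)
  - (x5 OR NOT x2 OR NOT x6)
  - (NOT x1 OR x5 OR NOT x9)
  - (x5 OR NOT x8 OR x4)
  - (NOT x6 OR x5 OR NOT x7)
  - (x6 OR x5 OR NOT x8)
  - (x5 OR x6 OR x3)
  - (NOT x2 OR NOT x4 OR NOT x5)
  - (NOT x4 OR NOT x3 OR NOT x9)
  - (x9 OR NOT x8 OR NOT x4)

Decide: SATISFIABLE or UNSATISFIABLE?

SATISFIABLE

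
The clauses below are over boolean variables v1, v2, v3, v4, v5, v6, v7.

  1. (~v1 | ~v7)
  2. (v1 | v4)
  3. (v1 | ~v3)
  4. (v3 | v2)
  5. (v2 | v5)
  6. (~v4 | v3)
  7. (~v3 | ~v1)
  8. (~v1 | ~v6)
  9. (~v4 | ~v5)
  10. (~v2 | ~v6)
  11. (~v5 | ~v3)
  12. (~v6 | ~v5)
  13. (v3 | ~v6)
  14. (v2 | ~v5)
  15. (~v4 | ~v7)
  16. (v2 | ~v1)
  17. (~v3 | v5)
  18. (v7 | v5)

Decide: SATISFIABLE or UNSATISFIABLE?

SATISFIABLE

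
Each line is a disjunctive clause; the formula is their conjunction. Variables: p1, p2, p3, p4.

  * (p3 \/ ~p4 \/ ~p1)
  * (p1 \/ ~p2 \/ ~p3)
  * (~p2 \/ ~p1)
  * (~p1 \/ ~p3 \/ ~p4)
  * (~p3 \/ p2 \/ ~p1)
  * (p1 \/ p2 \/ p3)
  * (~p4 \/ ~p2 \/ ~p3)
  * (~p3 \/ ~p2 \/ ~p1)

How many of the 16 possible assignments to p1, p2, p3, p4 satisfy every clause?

Satisfying assignments:
  p1=F p2=F p3=T p4=F
  p1=F p2=F p3=T p4=T
  p1=F p2=T p3=F p4=F
  p1=F p2=T p3=F p4=T
  p1=T p2=F p3=F p4=F
That's 5 in total.

5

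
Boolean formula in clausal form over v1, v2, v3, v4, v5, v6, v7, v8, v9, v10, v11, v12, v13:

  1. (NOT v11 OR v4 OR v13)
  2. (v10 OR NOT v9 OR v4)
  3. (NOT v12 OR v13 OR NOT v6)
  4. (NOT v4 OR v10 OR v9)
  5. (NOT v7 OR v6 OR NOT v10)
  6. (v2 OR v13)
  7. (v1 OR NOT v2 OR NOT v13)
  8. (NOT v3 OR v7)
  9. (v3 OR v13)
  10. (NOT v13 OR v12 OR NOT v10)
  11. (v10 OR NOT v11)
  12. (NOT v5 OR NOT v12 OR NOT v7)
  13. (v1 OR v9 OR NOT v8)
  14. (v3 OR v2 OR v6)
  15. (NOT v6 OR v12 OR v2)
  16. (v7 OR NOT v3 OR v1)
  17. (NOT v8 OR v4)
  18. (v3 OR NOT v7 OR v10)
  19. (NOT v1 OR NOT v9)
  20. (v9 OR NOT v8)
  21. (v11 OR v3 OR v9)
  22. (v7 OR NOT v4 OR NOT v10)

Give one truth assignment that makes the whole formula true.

v1 = 0  v2 = 0  v3 = 0  v4 = 1  v5 = 1  v6 = 1  v7 = 0  v8 = 1  v9 = 1  v10 = 0  v11 = 0  v12 = 1  v13 = 1

Branch on v1: take v1 = False.
Try v2 = False.
  then v13 is forced to True.
For the remaining variables, v3 = False, v4 = True, v5 = True, v6 = True, v7 = False, v8 = True, v9 = True, v10 = False, v11 = False, v12 = True works.
Check each clause:
  1. (v4 OR v13 OR NOT v11) — v13 is true.
  2. (v4 OR NOT v9 OR v10) — v4 is true.
  3. (NOT v12 OR NOT v6 OR v13) — v13 is true.
  4. (v9 OR v10 OR NOT v4) — v9 is true.
  5. (NOT v7 OR NOT v10 OR v6) — NOT v7 is true.
  6. (v2 OR v13) — v13 is true.
  7. (NOT v13 OR v1 OR NOT v2) — NOT v2 is true.
  8. (NOT v3 OR v7) — NOT v3 is true.
  9. (v3 OR v13) — v13 is true.
  10. (NOT v10 OR NOT v13 OR v12) — v12 is true.
  11. (v10 OR NOT v11) — NOT v11 is true.
  12. (NOT v5 OR NOT v12 OR NOT v7) — NOT v7 is true.
  13. (v9 OR NOT v8 OR v1) — v9 is true.
  14. (v3 OR v6 OR v2) — v6 is true.
  15. (NOT v6 OR v2 OR v12) — v12 is true.
  16. (NOT v3 OR v1 OR v7) — NOT v3 is true.
  17. (v4 OR NOT v8) — v4 is true.
  18. (v10 OR v3 OR NOT v7) — NOT v7 is true.
  19. (NOT v1 OR NOT v9) — NOT v1 is true.
  20. (NOT v8 OR v9) — v9 is true.
  21. (v3 OR v11 OR v9) — v9 is true.
  22. (v7 OR NOT v4 OR NOT v10) — NOT v10 is true.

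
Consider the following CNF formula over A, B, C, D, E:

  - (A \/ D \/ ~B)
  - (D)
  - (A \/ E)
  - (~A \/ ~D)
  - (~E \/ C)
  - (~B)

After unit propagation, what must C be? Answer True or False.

True

(D) is a unit clause: D = True.
(~D \/ ~A): since D = True, the clause reduces to (~A). A = False.
From (E \/ A) and A = False: E = True.
From (C \/ ~E) and E = True: C = True.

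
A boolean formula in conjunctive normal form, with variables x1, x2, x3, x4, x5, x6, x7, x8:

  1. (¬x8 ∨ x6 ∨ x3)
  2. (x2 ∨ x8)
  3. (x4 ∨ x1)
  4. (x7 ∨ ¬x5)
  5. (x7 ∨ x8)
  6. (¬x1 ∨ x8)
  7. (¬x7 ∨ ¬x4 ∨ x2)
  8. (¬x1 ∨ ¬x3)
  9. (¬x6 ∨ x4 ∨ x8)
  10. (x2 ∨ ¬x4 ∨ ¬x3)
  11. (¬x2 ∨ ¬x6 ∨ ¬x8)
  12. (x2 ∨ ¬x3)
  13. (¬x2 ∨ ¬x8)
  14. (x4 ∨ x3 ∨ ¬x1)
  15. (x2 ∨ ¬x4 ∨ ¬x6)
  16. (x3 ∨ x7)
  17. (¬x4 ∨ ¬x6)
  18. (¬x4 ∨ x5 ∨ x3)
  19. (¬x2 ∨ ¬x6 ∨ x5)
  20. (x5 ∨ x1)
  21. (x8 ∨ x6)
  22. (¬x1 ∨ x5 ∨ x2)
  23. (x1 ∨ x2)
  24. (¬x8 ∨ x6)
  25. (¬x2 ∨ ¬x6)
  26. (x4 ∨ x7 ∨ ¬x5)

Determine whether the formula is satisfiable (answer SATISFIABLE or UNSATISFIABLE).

x2 = True:
  propagation gives x8=False, x7=True, x1=False, x4=True; an empty clause results — contradiction.
x2 = False:
  propagation gives x8=True, x3=False, x6=True, x4=False; an empty clause results — contradiction.
Every branch closes, so no satisfying assignment exists.

UNSATISFIABLE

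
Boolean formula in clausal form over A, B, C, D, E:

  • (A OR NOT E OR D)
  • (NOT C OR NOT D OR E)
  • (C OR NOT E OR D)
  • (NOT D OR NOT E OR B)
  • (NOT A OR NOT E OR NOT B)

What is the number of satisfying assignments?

15

Case analysis on E and D:
  E=T, D=T: remaining (A,B,C) ∈ {(F,T,F); (F,T,T)} — 2.
  E=T, D=F: remaining (A,B,C) ∈ {(T,F,T)} — 1.
  E=F, D=T: remaining (A,B,C) ∈ {(F,F,F); (F,T,F); (T,F,F); (T,T,F)} — 4.
  E=F, D=F: A, B, C free → 2^3 = 8.
Total: 2 + 1 + 4 + 8 = 15.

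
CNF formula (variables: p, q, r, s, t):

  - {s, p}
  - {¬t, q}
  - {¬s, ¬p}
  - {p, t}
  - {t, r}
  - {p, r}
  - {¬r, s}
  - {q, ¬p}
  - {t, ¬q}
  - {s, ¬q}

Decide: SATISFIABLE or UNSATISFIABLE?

Branch on p: take p = False.
  then s is forced to True.
  then t is forced to True.
  then q is forced to True.
  then r is forced to True.
So p=False, q=True, r=True, s=True, t=True is a satisfying assignment.

SATISFIABLE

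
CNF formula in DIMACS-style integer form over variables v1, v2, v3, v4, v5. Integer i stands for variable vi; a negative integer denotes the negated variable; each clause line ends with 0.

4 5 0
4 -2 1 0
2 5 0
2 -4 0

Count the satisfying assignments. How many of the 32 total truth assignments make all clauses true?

14

Case analysis on v2 and v4:
  v2=1, v4=1: v1, v3, v5 free → 2^3 = 8.
  v2=1, v4=0: remaining (v1,v3,v5) ∈ {(1,0,1); (1,1,1)} — 2.
  v2=0, v4=1: a clause becomes empty — 0.
  v2=0, v4=0: remaining (v1,v3,v5) ∈ {(0,0,1); (0,1,1); (1,0,1); (1,1,1)} — 4.
Total: 8 + 2 + 0 + 4 = 14.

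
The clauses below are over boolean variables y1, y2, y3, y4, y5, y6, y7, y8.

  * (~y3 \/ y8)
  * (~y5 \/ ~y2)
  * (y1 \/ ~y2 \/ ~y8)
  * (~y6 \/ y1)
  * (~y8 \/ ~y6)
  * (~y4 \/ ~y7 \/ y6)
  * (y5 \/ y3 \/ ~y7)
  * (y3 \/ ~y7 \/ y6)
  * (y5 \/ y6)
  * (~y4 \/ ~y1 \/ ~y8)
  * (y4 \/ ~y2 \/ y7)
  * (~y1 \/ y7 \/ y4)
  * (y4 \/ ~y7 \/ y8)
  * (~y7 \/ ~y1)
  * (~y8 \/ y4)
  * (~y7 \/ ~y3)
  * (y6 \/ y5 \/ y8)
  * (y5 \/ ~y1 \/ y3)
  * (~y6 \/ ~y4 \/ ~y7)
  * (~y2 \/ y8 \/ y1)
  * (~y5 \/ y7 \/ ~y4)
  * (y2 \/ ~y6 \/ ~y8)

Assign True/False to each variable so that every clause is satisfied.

y1 = F, y2 = F, y3 = F, y4 = F, y5 = T, y6 = F, y7 = F, y8 = F

Check each clause:
  1. (~y3 \/ y8) — ~y3 is true.
  2. (~y5 \/ ~y2) — ~y2 is true.
  3. (y1 \/ ~y8 \/ ~y2) — ~y8 is true.
  4. (~y6 \/ y1) — ~y6 is true.
  5. (~y6 \/ ~y8) — ~y8 is true.
  6. (~y7 \/ y6 \/ ~y4) — ~y7 is true.
  7. (y5 \/ y3 \/ ~y7) — ~y7 is true.
  8. (y3 \/ ~y7 \/ y6) — ~y7 is true.
  9. (y5 \/ y6) — y5 is true.
  10. (~y4 \/ ~y1 \/ ~y8) — ~y8 is true.
  11. (y4 \/ ~y2 \/ y7) — ~y2 is true.
  12. (y4 \/ ~y1 \/ y7) — ~y1 is true.
  13. (y4 \/ ~y7 \/ y8) — ~y7 is true.
  14. (~y1 \/ ~y7) — ~y7 is true.
  15. (~y8 \/ y4) — ~y8 is true.
  16. (~y3 \/ ~y7) — ~y7 is true.
  17. (y6 \/ y5 \/ y8) — y5 is true.
  18. (~y1 \/ y3 \/ y5) — y5 is true.
  19. (~y6 \/ ~y4 \/ ~y7) — ~y7 is true.
  20. (y1 \/ y8 \/ ~y2) — ~y2 is true.
  21. (~y5 \/ ~y4 \/ y7) — ~y4 is true.
  22. (~y6 \/ y2 \/ ~y8) — ~y8 is true.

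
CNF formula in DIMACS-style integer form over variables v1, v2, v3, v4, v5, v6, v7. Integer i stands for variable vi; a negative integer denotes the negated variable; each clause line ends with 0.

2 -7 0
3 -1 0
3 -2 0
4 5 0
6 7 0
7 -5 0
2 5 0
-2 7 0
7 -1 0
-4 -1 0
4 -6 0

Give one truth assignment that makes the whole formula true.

v1=False, v2=True, v3=True, v4=False, v5=True, v6=False, v7=True

Check each clause:
  1. (~v7 | v2) — v2 is true.
  2. (v3 | ~v1) — v3 is true.
  3. (~v2 | v3) — v3 is true.
  4. (v4 | v5) — v5 is true.
  5. (v6 | v7) — v7 is true.
  6. (~v5 | v7) — v7 is true.
  7. (v5 | v2) — v2 is true.
  8. (v7 | ~v2) — v7 is true.
  9. (v7 | ~v1) — ~v1 is true.
  10. (~v1 | ~v4) — ~v4 is true.
  11. (~v6 | v4) — ~v6 is true.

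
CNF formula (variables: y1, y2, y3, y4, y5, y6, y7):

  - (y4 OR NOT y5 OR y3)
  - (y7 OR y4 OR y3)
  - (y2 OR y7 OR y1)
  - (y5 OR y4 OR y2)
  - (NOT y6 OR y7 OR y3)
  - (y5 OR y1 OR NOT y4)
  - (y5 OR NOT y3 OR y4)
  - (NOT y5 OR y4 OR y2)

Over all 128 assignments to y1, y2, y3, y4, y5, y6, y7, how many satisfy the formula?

51

Split on y4, then y5.
  y4=T, y5=T: 25 of the 32 assignments to (y1,y2,y3,y6,y7) work.
  y4=T, y5=F: y2 free; 7 ways for (y1,y3,y6,y7) × 2^1 = 14.
  y4=F, y5=T: forces y2=T; y3=T; y1, y6, y7 free → 2^3 = 8.
  y4=F, y5=F: remaining (y1,y2,y3,y6,y7) ∈ {(F,T,F,F,T); (F,T,F,T,T); (T,T,F,F,T); (T,T,F,T,T)} — 4.
Total: 25 + 14 + 8 + 4 = 51.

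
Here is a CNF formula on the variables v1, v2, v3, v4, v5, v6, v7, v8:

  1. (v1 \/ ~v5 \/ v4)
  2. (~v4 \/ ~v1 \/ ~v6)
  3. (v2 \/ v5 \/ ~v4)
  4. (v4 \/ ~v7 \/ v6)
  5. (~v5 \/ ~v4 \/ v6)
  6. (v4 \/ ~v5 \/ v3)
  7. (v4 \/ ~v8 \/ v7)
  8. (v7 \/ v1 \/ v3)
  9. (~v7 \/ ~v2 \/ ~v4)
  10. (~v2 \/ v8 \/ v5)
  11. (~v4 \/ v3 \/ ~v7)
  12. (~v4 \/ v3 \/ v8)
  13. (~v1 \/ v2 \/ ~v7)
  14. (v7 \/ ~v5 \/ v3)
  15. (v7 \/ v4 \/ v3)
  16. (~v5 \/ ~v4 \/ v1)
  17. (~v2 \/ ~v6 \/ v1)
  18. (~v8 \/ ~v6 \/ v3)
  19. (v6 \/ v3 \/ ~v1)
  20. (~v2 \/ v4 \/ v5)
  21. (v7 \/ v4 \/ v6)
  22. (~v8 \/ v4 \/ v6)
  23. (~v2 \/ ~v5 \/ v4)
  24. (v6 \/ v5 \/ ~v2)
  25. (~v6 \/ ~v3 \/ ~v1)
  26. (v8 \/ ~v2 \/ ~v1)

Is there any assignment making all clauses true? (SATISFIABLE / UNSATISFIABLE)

SATISFIABLE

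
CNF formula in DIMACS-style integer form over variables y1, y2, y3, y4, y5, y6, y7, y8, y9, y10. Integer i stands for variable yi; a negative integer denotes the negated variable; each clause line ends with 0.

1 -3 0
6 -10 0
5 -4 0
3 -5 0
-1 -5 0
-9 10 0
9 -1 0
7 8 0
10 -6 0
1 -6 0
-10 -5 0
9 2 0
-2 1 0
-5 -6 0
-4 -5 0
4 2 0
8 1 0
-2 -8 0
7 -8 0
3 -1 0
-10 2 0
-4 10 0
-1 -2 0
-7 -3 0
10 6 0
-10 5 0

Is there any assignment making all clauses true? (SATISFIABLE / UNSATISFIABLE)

UNSATISFIABLE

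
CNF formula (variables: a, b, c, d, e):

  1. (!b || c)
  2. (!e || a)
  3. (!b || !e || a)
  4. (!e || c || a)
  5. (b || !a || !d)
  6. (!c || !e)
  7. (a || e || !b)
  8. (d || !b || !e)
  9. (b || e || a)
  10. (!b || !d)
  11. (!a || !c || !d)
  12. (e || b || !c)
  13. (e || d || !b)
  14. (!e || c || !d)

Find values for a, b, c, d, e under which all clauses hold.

a=True, b=False, c=False, d=False, e=False

Try a = True.
The remaining clauses are satisfied by b = False, c = False, d = False, e = False.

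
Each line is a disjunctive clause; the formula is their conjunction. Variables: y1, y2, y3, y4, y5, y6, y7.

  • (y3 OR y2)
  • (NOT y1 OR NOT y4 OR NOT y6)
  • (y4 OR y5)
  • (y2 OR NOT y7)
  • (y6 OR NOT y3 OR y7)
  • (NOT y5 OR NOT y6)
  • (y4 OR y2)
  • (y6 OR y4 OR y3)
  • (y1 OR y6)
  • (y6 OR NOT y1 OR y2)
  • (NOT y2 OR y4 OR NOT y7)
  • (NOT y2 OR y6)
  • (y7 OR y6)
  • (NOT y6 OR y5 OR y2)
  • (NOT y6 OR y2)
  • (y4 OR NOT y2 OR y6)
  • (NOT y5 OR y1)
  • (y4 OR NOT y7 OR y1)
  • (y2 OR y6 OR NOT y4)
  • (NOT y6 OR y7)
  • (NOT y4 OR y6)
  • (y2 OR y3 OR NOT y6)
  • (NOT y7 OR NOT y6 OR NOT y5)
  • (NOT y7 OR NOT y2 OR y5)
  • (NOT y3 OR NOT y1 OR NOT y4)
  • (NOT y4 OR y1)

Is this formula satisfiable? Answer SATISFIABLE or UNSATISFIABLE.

UNSATISFIABLE

y6 = True:
  propagation gives y5=False, y4=True, y1=False; an empty clause results — contradiction.
y6 = False:
  propagation gives y1=True, y2=True; an empty clause results — contradiction.
Every branch closes, so no satisfying assignment exists.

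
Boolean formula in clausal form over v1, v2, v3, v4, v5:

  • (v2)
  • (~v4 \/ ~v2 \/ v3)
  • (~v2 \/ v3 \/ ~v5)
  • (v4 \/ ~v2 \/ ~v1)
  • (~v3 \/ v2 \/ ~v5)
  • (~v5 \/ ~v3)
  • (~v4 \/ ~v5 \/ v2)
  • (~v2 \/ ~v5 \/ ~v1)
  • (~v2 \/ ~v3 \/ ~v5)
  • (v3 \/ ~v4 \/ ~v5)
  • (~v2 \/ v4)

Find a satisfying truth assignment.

v1=True, v2=True, v3=True, v4=True, v5=False

(v2) is a unit clause, so v2 = True.
The clause (v4) is unit: v4 must be True.
(v3) is a unit clause, so v3 = True.
Unit propagation: (~v5) forces v5 = False.
v1 is now unconstrained; take v1 = True.
Every clause has at least one true literal under this assignment.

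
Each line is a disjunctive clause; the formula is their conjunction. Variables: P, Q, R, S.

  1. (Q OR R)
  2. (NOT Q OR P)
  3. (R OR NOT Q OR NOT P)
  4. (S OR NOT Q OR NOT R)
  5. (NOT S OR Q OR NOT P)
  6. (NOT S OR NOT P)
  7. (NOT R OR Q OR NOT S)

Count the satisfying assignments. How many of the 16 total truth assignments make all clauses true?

The models are:
  P=0 Q=0 R=1 S=0
  P=1 Q=0 R=1 S=0
Count: 2.

2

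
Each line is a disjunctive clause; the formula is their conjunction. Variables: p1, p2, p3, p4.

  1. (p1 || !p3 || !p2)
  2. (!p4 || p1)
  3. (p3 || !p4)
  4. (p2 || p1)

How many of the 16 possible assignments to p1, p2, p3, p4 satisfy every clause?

Satisfying assignments:
  p1=0 p2=1 p3=0 p4=0
  p1=1 p2=0 p3=0 p4=0
  p1=1 p2=0 p3=1 p4=0
  p1=1 p2=0 p3=1 p4=1
  p1=1 p2=1 p3=0 p4=0
  p1=1 p2=1 p3=1 p4=0
  p1=1 p2=1 p3=1 p4=1
That's 7 in total.

7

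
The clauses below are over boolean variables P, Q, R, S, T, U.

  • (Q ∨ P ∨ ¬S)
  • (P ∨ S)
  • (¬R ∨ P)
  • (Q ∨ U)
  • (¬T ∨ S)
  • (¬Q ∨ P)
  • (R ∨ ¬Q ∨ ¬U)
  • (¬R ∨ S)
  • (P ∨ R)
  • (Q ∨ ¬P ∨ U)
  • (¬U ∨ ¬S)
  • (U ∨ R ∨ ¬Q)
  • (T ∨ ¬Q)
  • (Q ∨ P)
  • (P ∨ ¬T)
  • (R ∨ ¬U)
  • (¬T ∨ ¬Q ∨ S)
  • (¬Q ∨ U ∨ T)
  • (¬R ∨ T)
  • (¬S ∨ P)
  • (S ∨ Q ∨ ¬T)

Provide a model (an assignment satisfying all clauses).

P=1  Q=1  R=1  S=1  T=1  U=0

Try P = True.
The remaining clauses are satisfied by Q = True, R = True, S = True, T = True, U = False.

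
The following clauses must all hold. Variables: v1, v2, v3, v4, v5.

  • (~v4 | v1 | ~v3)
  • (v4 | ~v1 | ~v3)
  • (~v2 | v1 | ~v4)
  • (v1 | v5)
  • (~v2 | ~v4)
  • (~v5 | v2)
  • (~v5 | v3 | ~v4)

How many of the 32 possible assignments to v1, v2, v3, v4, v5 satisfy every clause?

7

The models are:
  v1=F v2=T v3=F v4=F v5=T
  v1=F v2=T v3=T v4=F v5=T
  v1=T v2=F v3=F v4=F v5=F
  v1=T v2=F v3=F v4=T v5=F
  v1=T v2=F v3=T v4=T v5=F
  v1=T v2=T v3=F v4=F v5=F
  v1=T v2=T v3=F v4=F v5=T
Count: 7.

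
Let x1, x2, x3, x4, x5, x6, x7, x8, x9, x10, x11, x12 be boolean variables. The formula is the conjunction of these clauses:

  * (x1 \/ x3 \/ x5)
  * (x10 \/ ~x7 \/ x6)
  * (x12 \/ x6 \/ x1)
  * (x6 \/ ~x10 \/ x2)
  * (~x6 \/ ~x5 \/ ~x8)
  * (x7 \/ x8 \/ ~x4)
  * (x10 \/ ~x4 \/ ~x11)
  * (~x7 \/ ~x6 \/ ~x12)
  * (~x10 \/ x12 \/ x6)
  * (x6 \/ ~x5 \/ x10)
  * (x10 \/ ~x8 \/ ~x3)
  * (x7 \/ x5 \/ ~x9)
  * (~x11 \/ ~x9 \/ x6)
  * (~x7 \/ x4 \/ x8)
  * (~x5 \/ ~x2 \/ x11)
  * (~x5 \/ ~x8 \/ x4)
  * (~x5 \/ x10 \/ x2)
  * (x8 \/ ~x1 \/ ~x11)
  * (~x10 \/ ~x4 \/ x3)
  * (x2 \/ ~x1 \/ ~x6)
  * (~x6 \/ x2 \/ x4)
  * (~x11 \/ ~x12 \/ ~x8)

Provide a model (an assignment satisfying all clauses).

x9 occurs only negated in the remaining clauses — set x9 = False.
Branch on x1: take x1 = False.
The remaining clauses are satisfied by x2 = True, x3 = True, x4 = True, x5 = False, x6 = True, x7 = False, x8 = True, x10 = True, x11 = False, x12 = False.
Every clause has at least one true literal under this assignment.

x1 = F, x2 = T, x3 = T, x4 = T, x5 = F, x6 = T, x7 = F, x8 = T, x9 = F, x10 = T, x11 = F, x12 = F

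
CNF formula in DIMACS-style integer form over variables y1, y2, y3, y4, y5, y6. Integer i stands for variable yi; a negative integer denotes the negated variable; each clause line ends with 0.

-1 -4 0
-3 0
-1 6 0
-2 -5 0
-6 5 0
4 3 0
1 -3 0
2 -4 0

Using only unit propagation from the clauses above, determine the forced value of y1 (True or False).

False

Unit clause (~y3) sets y3 = False.
(y4 \/ y3) with y3 = False leaves only y4, so y4 = True.
From (~y4 \/ ~y1) and y4 = True: y1 = False.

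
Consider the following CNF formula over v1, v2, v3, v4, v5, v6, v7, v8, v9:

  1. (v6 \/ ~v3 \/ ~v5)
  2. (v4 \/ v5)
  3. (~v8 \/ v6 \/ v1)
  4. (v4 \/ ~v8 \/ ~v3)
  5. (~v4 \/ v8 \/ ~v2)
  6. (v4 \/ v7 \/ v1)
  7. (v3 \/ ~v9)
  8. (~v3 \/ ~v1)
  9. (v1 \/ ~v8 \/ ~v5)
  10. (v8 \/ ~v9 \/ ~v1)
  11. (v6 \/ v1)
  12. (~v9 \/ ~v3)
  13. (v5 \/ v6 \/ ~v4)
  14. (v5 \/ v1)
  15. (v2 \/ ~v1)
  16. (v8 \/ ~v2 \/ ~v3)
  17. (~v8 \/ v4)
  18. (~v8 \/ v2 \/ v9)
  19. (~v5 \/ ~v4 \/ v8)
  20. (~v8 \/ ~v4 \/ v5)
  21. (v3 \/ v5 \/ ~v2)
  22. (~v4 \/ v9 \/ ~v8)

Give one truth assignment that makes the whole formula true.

v1=False  v2=True  v3=False  v4=False  v5=True  v6=True  v7=True  v8=False  v9=False

Pure literal: v6 appears only positively; assign v6 = True.
v7 occurs only positively in the remaining clauses — set v7 = True.
Try v1 = False.
  then v5 is forced to True.
  then v8 is forced to False.
  then v4 is forced to False.
For the remaining variables, v2 = True, v3 = False, v9 = False works.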